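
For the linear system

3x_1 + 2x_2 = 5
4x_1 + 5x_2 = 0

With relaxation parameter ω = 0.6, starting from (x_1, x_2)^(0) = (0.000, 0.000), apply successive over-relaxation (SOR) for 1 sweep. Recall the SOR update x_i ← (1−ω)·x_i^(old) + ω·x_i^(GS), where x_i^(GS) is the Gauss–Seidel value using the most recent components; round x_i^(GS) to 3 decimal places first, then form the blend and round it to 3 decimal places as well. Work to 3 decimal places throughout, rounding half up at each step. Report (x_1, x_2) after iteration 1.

(1.000, -0.480)

Iteration 1:
  x_1: GS value = (5 - (2)·0.000) / (3) = 1.667;  x_1 ← (1−ω)·0.000 + ω·1.667 = 1.000
  x_2: GS value = (0 - (4)·1.000) / (5) = -0.800;  x_2 ← (1−ω)·0.000 + ω·-0.800 = -0.480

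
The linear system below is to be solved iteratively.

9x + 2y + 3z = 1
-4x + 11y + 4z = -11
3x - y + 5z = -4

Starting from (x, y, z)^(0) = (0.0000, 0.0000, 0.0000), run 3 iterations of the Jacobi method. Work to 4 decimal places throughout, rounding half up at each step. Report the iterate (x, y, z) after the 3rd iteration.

(0.6153, -0.3939, -1.2937)

Iteration 1:
  x = (1 - (2)·0.0000 - (3)·0.0000) / (9) = 0.1111
  y = (-11 - (-4)·0.0000 - (4)·0.0000) / (11) = -1.0000
  z = (-4 - (3)·0.0000 - (-1)·0.0000) / (5) = -0.8000
Iteration 2:
  x = (1 - (2)·-1.0000 - (3)·-0.8000) / (9) = 0.6000
  y = (-11 - (-4)·0.1111 - (4)·-0.8000) / (11) = -0.6687
  z = (-4 - (3)·0.1111 - (-1)·-1.0000) / (5) = -1.0667
Iteration 3:
  x = (1 - (2)·-0.6687 - (3)·-1.0667) / (9) = 0.6153
  y = (-11 - (-4)·0.6000 - (4)·-1.0667) / (11) = -0.3939
  z = (-4 - (3)·0.6000 - (-1)·-0.6687) / (5) = -1.2937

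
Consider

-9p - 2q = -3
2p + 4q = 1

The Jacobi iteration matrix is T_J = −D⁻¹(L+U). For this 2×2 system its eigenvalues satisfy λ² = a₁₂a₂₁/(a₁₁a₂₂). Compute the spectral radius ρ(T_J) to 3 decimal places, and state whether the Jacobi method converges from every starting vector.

a₁₂a₂₁/(a₁₁a₂₂) = (-2)·(2) / ((-9)·(4)) = 0.111111
ρ = √|0.111111| = √0.111111 = 0.333
ρ < 1, so Jacobi converges

0.333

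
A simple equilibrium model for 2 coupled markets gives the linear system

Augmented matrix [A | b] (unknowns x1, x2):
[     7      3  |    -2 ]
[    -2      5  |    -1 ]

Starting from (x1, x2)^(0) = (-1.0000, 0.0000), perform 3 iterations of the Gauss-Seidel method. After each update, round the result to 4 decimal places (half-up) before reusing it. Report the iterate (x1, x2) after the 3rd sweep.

Iteration 1:
  x1 = (-2 - (3)·0.0000) / (7) = -0.2857
  x2 = (-1 - (-2)·-0.2857) / (5) = -0.3143
Iteration 2:
  x1 = (-2 - (3)·-0.3143) / (7) = -0.1510
  x2 = (-1 - (-2)·-0.1510) / (5) = -0.2604
Iteration 3:
  x1 = (-2 - (3)·-0.2604) / (7) = -0.1741
  x2 = (-1 - (-2)·-0.1741) / (5) = -0.2696

(-0.1741, -0.2696)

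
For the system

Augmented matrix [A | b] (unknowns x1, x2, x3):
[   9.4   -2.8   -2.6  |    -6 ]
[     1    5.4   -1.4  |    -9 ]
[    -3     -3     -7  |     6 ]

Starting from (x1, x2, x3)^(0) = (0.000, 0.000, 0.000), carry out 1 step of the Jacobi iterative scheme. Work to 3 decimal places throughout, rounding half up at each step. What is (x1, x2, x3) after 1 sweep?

(-0.638, -1.667, -0.857)

Iteration 1:
  x1 = (-6 - (-2.8)·0.000 - (-2.6)·0.000) / (9.4) = -0.638
  x2 = (-9 - (1)·0.000 - (-1.4)·0.000) / (5.4) = -1.667
  x3 = (6 - (-3)·0.000 - (-3)·0.000) / (-7) = -0.857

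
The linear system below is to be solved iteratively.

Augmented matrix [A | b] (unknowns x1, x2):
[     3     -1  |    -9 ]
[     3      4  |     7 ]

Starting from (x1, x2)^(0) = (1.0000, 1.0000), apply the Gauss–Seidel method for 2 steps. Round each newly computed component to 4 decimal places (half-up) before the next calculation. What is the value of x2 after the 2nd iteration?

Iteration 1:
  x1 = (-9 - (-1)·1.0000) / (3) = -2.6667
  x2 = (7 - (3)·-2.6667) / (4) = 3.7500
Iteration 2:
  x1 = (-9 - (-1)·3.7500) / (3) = -1.7500
  x2 = (7 - (3)·-1.7500) / (4) = 3.0625

3.0625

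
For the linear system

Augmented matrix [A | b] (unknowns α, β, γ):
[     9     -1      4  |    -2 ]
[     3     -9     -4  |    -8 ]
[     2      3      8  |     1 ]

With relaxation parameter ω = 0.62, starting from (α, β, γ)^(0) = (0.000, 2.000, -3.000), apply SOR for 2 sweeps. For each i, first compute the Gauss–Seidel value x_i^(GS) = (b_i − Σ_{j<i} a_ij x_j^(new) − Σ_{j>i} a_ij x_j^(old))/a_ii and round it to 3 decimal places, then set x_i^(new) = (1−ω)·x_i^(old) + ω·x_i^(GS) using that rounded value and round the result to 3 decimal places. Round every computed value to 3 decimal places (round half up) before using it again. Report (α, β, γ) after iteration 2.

(0.811, 2.072, -1.186)

Iteration 1:
  α: GS value = (-2 - (-1)·2.000 - (4)·-3.000) / (9) = 1.333;  α ← (1−ω)·0.000 + ω·1.333 = 0.826
  β: GS value = (-8 - (3)·0.826 - (-4)·-3.000) / (-9) = 2.498;  β ← (1−ω)·2.000 + ω·2.498 = 2.309
  γ: GS value = (1 - (2)·0.826 - (3)·2.309) / (8) = -0.947;  γ ← (1−ω)·-3.000 + ω·-0.947 = -1.727
Iteration 2:
  α: GS value = (-2 - (-1)·2.309 - (4)·-1.727) / (9) = 0.802;  α ← (1−ω)·0.826 + ω·0.802 = 0.811
  β: GS value = (-8 - (3)·0.811 - (-4)·-1.727) / (-9) = 1.927;  β ← (1−ω)·2.309 + ω·1.927 = 2.072
  γ: GS value = (1 - (2)·0.811 - (3)·2.072) / (8) = -0.855;  γ ← (1−ω)·-1.727 + ω·-0.855 = -1.186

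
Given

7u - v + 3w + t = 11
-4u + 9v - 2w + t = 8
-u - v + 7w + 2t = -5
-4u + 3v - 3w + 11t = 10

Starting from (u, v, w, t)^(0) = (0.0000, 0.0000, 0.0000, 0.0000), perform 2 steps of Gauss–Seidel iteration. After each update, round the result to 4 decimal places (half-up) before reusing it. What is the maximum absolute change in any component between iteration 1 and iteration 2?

Iteration 1:
  u = (11 - (-1)·0.0000 - (3)·0.0000 - (1)·0.0000) / (7) = 1.5714
  v = (8 - (-4)·1.5714 - (-2)·0.0000 - (1)·0.0000) / (9) = 1.5873
  w = (-5 - (-1)·1.5714 - (-1)·1.5873 - (2)·0.0000) / (7) = -0.2630
  t = (10 - (-4)·1.5714 - (3)·1.5873 - (-3)·-0.2630) / (11) = 0.9759
Iteration 2:
  u = (11 - (-1)·1.5873 - (3)·-0.2630 - (1)·0.9759) / (7) = 1.7715
  v = (8 - (-4)·1.7715 - (-2)·-0.2630 - (1)·0.9759) / (9) = 1.5093
  w = (-5 - (-1)·1.7715 - (-1)·1.5093 - (2)·0.9759) / (7) = -0.5244
  t = (10 - (-4)·1.7715 - (3)·1.5093 - (-3)·-0.5244) / (11) = 0.9986
Change: (0.2001, -0.0780, -0.2614, 0.0227) → max |·| = 0.2614

0.2614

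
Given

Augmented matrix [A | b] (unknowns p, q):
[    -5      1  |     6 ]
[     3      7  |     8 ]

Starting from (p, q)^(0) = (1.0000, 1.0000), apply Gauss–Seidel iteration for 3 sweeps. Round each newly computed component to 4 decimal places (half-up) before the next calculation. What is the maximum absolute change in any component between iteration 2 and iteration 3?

0.0098

Iteration 1:
  p = (6 - (1)·1.0000) / (-5) = -1.0000
  q = (8 - (3)·-1.0000) / (7) = 1.5714
Iteration 2:
  p = (6 - (1)·1.5714) / (-5) = -0.8857
  q = (8 - (3)·-0.8857) / (7) = 1.5224
Iteration 3:
  p = (6 - (1)·1.5224) / (-5) = -0.8955
  q = (8 - (3)·-0.8955) / (7) = 1.5266
Change: (-0.0098, 0.0042) → max |·| = 0.0098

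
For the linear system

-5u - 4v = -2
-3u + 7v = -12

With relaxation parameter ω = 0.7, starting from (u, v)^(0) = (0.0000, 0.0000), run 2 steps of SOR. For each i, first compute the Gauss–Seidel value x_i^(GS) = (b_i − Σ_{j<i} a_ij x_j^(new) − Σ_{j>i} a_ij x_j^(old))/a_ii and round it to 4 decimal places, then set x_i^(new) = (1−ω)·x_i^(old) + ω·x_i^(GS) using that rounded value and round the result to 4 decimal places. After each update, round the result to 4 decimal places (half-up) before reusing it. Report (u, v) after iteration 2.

(0.9890, -1.2381)

Iteration 1:
  u: GS value = (-2 - (-4)·0.0000) / (-5) = 0.4000;  u ← (1−ω)·0.0000 + ω·0.4000 = 0.2800
  v: GS value = (-12 - (-3)·0.2800) / (7) = -1.5943;  v ← (1−ω)·0.0000 + ω·-1.5943 = -1.1160
Iteration 2:
  u: GS value = (-2 - (-4)·-1.1160) / (-5) = 1.2928;  u ← (1−ω)·0.2800 + ω·1.2928 = 0.9890
  v: GS value = (-12 - (-3)·0.9890) / (7) = -1.2904;  v ← (1−ω)·-1.1160 + ω·-1.2904 = -1.2381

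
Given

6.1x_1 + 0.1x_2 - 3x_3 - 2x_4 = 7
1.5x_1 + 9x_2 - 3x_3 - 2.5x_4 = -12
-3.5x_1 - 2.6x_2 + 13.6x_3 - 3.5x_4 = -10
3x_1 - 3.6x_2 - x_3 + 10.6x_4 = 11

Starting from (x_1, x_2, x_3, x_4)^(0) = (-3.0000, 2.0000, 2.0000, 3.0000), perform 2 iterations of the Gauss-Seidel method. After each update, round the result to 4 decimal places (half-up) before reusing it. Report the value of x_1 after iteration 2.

Iteration 1:
  x_1 = (7 - (0.1)·2.0000 - (-3)·2.0000 - (-2)·3.0000) / (6.1) = 3.0820
  x_2 = (-12 - (1.5)·3.0820 - (-3)·2.0000 - (-2.5)·3.0000) / (9) = -0.3470
  x_3 = (-10 - (-3.5)·3.0820 - (-2.6)·-0.3470 - (-3.5)·3.0000) / (13.6) = 0.7636
  x_4 = (11 - (3)·3.0820 - (-3.6)·-0.3470 - (-1)·0.7636) / (10.6) = 0.1197
Iteration 2:
  x_1 = (7 - (0.1)·-0.3470 - (-3)·0.7636 - (-2)·0.1197) / (6.1) = 1.5680
  x_2 = (-12 - (1.5)·1.5680 - (-3)·0.7636 - (-2.5)·0.1197) / (9) = -1.3069
  x_3 = (-10 - (-3.5)·1.5680 - (-2.6)·-1.3069 - (-3.5)·0.1197) / (13.6) = -0.5508
  x_4 = (11 - (3)·1.5680 - (-3.6)·-1.3069 - (-1)·-0.5508) / (10.6) = 0.0981

1.5680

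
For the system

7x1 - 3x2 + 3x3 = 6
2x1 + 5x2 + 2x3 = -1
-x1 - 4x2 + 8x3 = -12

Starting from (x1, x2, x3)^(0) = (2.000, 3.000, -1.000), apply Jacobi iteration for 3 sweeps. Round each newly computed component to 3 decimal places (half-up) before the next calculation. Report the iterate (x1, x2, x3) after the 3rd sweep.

Iteration 1:
  x1 = (6 - (-3)·3.000 - (3)·-1.000) / (7) = 2.571
  x2 = (-1 - (2)·2.000 - (2)·-1.000) / (5) = -0.600
  x3 = (-12 - (-1)·2.000 - (-4)·3.000) / (8) = 0.250
Iteration 2:
  x1 = (6 - (-3)·-0.600 - (3)·0.250) / (7) = 0.493
  x2 = (-1 - (2)·2.571 - (2)·0.250) / (5) = -1.328
  x3 = (-12 - (-1)·2.571 - (-4)·-0.600) / (8) = -1.479
Iteration 3:
  x1 = (6 - (-3)·-1.328 - (3)·-1.479) / (7) = 0.922
  x2 = (-1 - (2)·0.493 - (2)·-1.479) / (5) = 0.194
  x3 = (-12 - (-1)·0.493 - (-4)·-1.328) / (8) = -2.102

(0.922, 0.194, -2.102)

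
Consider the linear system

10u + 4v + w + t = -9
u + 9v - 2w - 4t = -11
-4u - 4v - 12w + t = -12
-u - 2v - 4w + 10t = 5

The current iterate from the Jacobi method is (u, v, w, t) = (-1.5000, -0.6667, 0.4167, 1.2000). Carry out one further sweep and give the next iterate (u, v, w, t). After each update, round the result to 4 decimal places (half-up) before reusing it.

(-0.7950, -0.4296, 1.8222, 0.3833)

One sweep:
  u = (-9 - (4)·-0.6667 - (1)·0.4167 - (1)·1.2000) / (10) = -0.7950
  v = (-11 - (1)·-1.5000 - (-2)·0.4167 - (-4)·1.2000) / (9) = -0.4296
  w = (-12 - (-4)·-1.5000 - (-4)·-0.6667 - (1)·1.2000) / (-12) = 1.8222
  t = (5 - (-1)·-1.5000 - (-2)·-0.6667 - (-4)·0.4167) / (10) = 0.3833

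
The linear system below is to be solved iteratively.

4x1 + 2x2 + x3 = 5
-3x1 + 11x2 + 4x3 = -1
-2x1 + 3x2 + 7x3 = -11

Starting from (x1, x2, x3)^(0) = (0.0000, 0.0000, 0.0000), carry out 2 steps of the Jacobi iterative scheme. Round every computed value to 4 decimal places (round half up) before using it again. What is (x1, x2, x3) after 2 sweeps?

(1.6883, 0.8214, -1.1753)

Iteration 1:
  x1 = (5 - (2)·0.0000 - (1)·0.0000) / (4) = 1.2500
  x2 = (-1 - (-3)·0.0000 - (4)·0.0000) / (11) = -0.0909
  x3 = (-11 - (-2)·0.0000 - (3)·0.0000) / (7) = -1.5714
Iteration 2:
  x1 = (5 - (2)·-0.0909 - (1)·-1.5714) / (4) = 1.6883
  x2 = (-1 - (-3)·1.2500 - (4)·-1.5714) / (11) = 0.8214
  x3 = (-11 - (-2)·1.2500 - (3)·-0.0909) / (7) = -1.1753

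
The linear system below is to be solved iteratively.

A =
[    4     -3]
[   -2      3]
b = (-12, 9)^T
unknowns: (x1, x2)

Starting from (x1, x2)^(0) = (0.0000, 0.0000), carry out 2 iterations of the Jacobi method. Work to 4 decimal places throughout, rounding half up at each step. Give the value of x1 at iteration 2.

-0.7500

Iteration 1:
  x1 = (-12 - (-3)·0.0000) / (4) = -3.0000
  x2 = (9 - (-2)·0.0000) / (3) = 3.0000
Iteration 2:
  x1 = (-12 - (-3)·3.0000) / (4) = -0.7500
  x2 = (9 - (-2)·-3.0000) / (3) = 1.0000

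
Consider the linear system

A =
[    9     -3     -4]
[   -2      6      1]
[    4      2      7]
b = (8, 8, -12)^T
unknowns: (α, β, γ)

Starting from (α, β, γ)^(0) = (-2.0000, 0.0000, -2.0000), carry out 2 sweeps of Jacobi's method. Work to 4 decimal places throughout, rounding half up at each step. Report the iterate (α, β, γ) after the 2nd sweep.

(0.9683, 1.4286, -2.0000)

Iteration 1:
  α = (8 - (-3)·0.0000 - (-4)·-2.0000) / (9) = 0.0000
  β = (8 - (-2)·-2.0000 - (1)·-2.0000) / (6) = 1.0000
  γ = (-12 - (4)·-2.0000 - (2)·0.0000) / (7) = -0.5714
Iteration 2:
  α = (8 - (-3)·1.0000 - (-4)·-0.5714) / (9) = 0.9683
  β = (8 - (-2)·0.0000 - (1)·-0.5714) / (6) = 1.4286
  γ = (-12 - (4)·0.0000 - (2)·1.0000) / (7) = -2.0000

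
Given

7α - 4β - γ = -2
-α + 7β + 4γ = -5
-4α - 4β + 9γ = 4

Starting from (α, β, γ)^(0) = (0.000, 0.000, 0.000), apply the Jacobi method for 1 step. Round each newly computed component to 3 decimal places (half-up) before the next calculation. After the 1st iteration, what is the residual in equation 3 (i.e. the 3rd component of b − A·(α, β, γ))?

Iteration 1:
  α = (-2 - (-4)·0.000 - (-1)·0.000) / (7) = -0.286
  β = (-5 - (-1)·0.000 - (4)·0.000) / (7) = -0.714
  γ = (4 - (-4)·0.000 - (-4)·0.000) / (9) = 0.444
Residual b − A·x = (-2.410, -2.064, -3.996)

-3.996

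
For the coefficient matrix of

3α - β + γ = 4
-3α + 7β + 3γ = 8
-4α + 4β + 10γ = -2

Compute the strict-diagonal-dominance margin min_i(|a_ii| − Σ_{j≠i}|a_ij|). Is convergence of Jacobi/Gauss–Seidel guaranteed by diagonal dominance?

1

row 1: |3| − (1+1) = 1
row 2: |7| − (3+3) = 1
row 3: |10| − (4+4) = 2
minimum over rows = 1 → strictly diagonally dominant (convergence guaranteed)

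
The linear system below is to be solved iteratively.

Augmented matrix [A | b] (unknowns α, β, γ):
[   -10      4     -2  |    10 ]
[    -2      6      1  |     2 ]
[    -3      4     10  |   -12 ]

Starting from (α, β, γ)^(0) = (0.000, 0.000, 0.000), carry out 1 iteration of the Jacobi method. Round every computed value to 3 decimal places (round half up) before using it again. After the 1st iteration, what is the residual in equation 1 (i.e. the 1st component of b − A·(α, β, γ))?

Iteration 1:
  α = (10 - (4)·0.000 - (-2)·0.000) / (-10) = -1.000
  β = (2 - (-2)·0.000 - (1)·0.000) / (6) = 0.333
  γ = (-12 - (-3)·0.000 - (4)·0.000) / (10) = -1.200
Residual b − A·x = (-3.732, -0.798, -4.332)

-3.732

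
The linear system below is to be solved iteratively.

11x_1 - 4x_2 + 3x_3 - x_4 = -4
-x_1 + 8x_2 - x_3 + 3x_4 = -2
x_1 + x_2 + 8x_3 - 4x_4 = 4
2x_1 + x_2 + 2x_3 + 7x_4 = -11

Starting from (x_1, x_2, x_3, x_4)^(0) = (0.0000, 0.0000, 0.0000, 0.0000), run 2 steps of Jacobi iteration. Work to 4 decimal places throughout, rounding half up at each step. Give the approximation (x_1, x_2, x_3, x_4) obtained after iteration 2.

Iteration 1:
  x_1 = (-4 - (-4)·0.0000 - (3)·0.0000 - (-1)·0.0000) / (11) = -0.3636
  x_2 = (-2 - (-1)·0.0000 - (-1)·0.0000 - (3)·0.0000) / (8) = -0.2500
  x_3 = (4 - (1)·0.0000 - (1)·0.0000 - (-4)·0.0000) / (8) = 0.5000
  x_4 = (-11 - (2)·0.0000 - (1)·0.0000 - (2)·0.0000) / (7) = -1.5714
Iteration 2:
  x_1 = (-4 - (-4)·-0.2500 - (3)·0.5000 - (-1)·-1.5714) / (11) = -0.7338
  x_2 = (-2 - (-1)·-0.3636 - (-1)·0.5000 - (3)·-1.5714) / (8) = 0.3563
  x_3 = (4 - (1)·-0.3636 - (1)·-0.2500 - (-4)·-1.5714) / (8) = -0.2090
  x_4 = (-11 - (2)·-0.3636 - (1)·-0.2500 - (2)·0.5000) / (7) = -1.5747

(-0.7338, 0.3563, -0.2090, -1.5747)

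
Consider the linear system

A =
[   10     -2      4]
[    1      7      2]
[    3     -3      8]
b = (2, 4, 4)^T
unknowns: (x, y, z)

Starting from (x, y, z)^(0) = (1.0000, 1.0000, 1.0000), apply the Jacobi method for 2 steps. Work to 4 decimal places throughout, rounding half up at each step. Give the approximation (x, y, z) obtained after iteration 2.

Iteration 1:
  x = (2 - (-2)·1.0000 - (4)·1.0000) / (10) = 0.0000
  y = (4 - (1)·1.0000 - (2)·1.0000) / (7) = 0.1429
  z = (4 - (3)·1.0000 - (-3)·1.0000) / (8) = 0.5000
Iteration 2:
  x = (2 - (-2)·0.1429 - (4)·0.5000) / (10) = 0.0286
  y = (4 - (1)·0.0000 - (2)·0.5000) / (7) = 0.4286
  z = (4 - (3)·0.0000 - (-3)·0.1429) / (8) = 0.5536

(0.0286, 0.4286, 0.5536)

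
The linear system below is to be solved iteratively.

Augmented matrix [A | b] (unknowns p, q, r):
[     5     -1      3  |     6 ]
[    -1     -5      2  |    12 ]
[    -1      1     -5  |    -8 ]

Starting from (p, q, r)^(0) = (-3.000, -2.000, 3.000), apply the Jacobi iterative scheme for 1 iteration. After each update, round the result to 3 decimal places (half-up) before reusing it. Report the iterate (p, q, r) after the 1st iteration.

Iteration 1:
  p = (6 - (-1)·-2.000 - (3)·3.000) / (5) = -1.000
  q = (12 - (-1)·-3.000 - (2)·3.000) / (-5) = -0.600
  r = (-8 - (-1)·-3.000 - (1)·-2.000) / (-5) = 1.800

(-1.000, -0.600, 1.800)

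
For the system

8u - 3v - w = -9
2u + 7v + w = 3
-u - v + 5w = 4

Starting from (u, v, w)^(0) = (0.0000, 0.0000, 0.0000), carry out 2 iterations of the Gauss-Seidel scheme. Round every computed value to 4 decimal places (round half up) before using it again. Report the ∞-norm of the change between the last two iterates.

0.3719

Iteration 1:
  u = (-9 - (-3)·0.0000 - (-1)·0.0000) / (8) = -1.1250
  v = (3 - (2)·-1.1250 - (1)·0.0000) / (7) = 0.7500
  w = (4 - (-1)·-1.1250 - (-1)·0.7500) / (5) = 0.7250
Iteration 2:
  u = (-9 - (-3)·0.7500 - (-1)·0.7250) / (8) = -0.7531
  v = (3 - (2)·-0.7531 - (1)·0.7250) / (7) = 0.5402
  w = (4 - (-1)·-0.7531 - (-1)·0.5402) / (5) = 0.7574
Change: (0.3719, -0.2098, 0.0324) → max |·| = 0.3719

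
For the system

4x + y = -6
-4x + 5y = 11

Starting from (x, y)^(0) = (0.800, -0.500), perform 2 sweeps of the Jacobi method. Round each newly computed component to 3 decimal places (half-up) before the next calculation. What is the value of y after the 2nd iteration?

1.100

Iteration 1:
  x = (-6 - (1)·-0.500) / (4) = -1.375
  y = (11 - (-4)·0.800) / (5) = 2.840
Iteration 2:
  x = (-6 - (1)·2.840) / (4) = -2.210
  y = (11 - (-4)·-1.375) / (5) = 1.100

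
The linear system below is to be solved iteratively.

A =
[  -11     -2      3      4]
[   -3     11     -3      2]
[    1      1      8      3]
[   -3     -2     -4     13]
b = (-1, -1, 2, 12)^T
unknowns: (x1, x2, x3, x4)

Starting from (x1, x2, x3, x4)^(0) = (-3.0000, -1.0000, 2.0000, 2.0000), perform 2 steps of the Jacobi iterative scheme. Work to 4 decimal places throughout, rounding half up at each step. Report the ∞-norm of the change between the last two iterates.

1.0706

Iteration 1:
  x1 = (-1 - (-2)·-1.0000 - (3)·2.0000 - (4)·2.0000) / (-11) = 1.5455
  x2 = (-1 - (-3)·-3.0000 - (-3)·2.0000 - (2)·2.0000) / (11) = -0.7273
  x3 = (2 - (1)·-3.0000 - (1)·-1.0000 - (3)·2.0000) / (8) = 0.0000
  x4 = (12 - (-3)·-3.0000 - (-2)·-1.0000 - (-4)·2.0000) / (13) = 0.6923
Iteration 2:
  x1 = (-1 - (-2)·-0.7273 - (3)·0.0000 - (4)·0.6923) / (-11) = 0.4749
  x2 = (-1 - (-3)·1.5455 - (-3)·0.0000 - (2)·0.6923) / (11) = 0.2047
  x3 = (2 - (1)·1.5455 - (1)·-0.7273 - (3)·0.6923) / (8) = -0.1119
  x4 = (12 - (-3)·1.5455 - (-2)·-0.7273 - (-4)·0.0000) / (13) = 1.1678
Change: (-1.0706, 0.9320, -0.1119, 0.4755) → max |·| = 1.0706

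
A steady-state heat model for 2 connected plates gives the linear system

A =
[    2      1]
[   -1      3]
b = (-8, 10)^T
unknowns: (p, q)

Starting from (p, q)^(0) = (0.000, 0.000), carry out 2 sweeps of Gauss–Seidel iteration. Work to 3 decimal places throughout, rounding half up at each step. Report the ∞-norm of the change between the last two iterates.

1.000

Iteration 1:
  p = (-8 - (1)·0.000) / (2) = -4.000
  q = (10 - (-1)·-4.000) / (3) = 2.000
Iteration 2:
  p = (-8 - (1)·2.000) / (2) = -5.000
  q = (10 - (-1)·-5.000) / (3) = 1.667
Change: (-1.000, -0.333) → max |·| = 1.000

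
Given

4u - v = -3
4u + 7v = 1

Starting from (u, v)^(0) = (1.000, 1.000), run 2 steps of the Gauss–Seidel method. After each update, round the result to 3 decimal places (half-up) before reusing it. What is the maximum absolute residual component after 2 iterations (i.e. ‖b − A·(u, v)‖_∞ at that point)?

0.082

Iteration 1:
  u = (-3 - (-1)·1.000) / (4) = -0.500
  v = (1 - (4)·-0.500) / (7) = 0.429
Iteration 2:
  u = (-3 - (-1)·0.429) / (4) = -0.643
  v = (1 - (4)·-0.643) / (7) = 0.510
Residual b − A·x = (0.082, 0.002); ∞-norm = 0.082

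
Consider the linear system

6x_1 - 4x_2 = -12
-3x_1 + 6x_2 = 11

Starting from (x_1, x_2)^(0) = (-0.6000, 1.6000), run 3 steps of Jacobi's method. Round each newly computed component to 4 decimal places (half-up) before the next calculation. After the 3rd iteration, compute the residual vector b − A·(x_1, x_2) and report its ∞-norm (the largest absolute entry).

0.3331

Iteration 1:
  x_1 = (-12 - (-4)·1.6000) / (6) = -0.9333
  x_2 = (11 - (-3)·-0.6000) / (6) = 1.5333
Iteration 2:
  x_1 = (-12 - (-4)·1.5333) / (6) = -0.9778
  x_2 = (11 - (-3)·-0.9333) / (6) = 1.3667
Iteration 3:
  x_1 = (-12 - (-4)·1.3667) / (6) = -1.0889
  x_2 = (11 - (-3)·-0.9778) / (6) = 1.3444
Residual b − A·x = (-0.0890, -0.3331); ∞-norm = 0.3331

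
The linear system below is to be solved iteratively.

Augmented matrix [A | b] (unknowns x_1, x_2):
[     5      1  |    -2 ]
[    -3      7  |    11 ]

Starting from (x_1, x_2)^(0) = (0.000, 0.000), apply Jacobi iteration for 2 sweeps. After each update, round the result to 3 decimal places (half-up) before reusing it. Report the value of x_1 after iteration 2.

-0.714

Iteration 1:
  x_1 = (-2 - (1)·0.000) / (5) = -0.400
  x_2 = (11 - (-3)·0.000) / (7) = 1.571
Iteration 2:
  x_1 = (-2 - (1)·1.571) / (5) = -0.714
  x_2 = (11 - (-3)·-0.400) / (7) = 1.400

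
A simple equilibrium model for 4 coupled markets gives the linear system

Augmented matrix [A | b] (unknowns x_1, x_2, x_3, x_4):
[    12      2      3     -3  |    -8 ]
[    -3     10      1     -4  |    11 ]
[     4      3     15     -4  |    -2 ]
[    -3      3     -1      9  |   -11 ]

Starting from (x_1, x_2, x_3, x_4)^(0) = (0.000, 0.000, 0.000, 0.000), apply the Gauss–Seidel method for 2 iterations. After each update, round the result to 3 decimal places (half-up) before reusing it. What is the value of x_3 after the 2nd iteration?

-0.285

Iteration 1:
  x_1 = (-8 - (2)·0.000 - (3)·0.000 - (-3)·0.000) / (12) = -0.667
  x_2 = (11 - (-3)·-0.667 - (1)·0.000 - (-4)·0.000) / (10) = 0.900
  x_3 = (-2 - (4)·-0.667 - (3)·0.900 - (-4)·0.000) / (15) = -0.135
  x_4 = (-11 - (-3)·-0.667 - (3)·0.900 - (-1)·-0.135) / (9) = -1.760
Iteration 2:
  x_1 = (-8 - (2)·0.900 - (3)·-0.135 - (-3)·-1.760) / (12) = -1.223
  x_2 = (11 - (-3)·-1.223 - (1)·-0.135 - (-4)·-1.760) / (10) = 0.043
  x_3 = (-2 - (4)·-1.223 - (3)·0.043 - (-4)·-1.760) / (15) = -0.285
  x_4 = (-11 - (-3)·-1.223 - (3)·0.043 - (-1)·-0.285) / (9) = -1.676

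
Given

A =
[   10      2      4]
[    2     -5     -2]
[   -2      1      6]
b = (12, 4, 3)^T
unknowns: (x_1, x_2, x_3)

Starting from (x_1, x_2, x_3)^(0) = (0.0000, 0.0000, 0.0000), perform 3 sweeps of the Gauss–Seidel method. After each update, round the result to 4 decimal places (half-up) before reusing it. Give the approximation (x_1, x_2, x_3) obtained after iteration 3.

(0.9927, -0.7758, 0.9602)

Iteration 1:
  x_1 = (12 - (2)·0.0000 - (4)·0.0000) / (10) = 1.2000
  x_2 = (4 - (2)·1.2000 - (-2)·0.0000) / (-5) = -0.3200
  x_3 = (3 - (-2)·1.2000 - (1)·-0.3200) / (6) = 0.9533
Iteration 2:
  x_1 = (12 - (2)·-0.3200 - (4)·0.9533) / (10) = 0.8827
  x_2 = (4 - (2)·0.8827 - (-2)·0.9533) / (-5) = -0.8282
  x_3 = (3 - (-2)·0.8827 - (1)·-0.8282) / (6) = 0.9323
Iteration 3:
  x_1 = (12 - (2)·-0.8282 - (4)·0.9323) / (10) = 0.9927
  x_2 = (4 - (2)·0.9927 - (-2)·0.9323) / (-5) = -0.7758
  x_3 = (3 - (-2)·0.9927 - (1)·-0.7758) / (6) = 0.9602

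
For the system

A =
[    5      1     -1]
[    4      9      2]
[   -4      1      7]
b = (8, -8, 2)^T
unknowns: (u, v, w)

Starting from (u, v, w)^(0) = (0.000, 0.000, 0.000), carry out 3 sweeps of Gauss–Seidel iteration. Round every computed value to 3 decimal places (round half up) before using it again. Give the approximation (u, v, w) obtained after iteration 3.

(2.409, -2.373, 2.001)

Iteration 1:
  u = (8 - (1)·0.000 - (-1)·0.000) / (5) = 1.600
  v = (-8 - (4)·1.600 - (2)·0.000) / (9) = -1.600
  w = (2 - (-4)·1.600 - (1)·-1.600) / (7) = 1.429
Iteration 2:
  u = (8 - (1)·-1.600 - (-1)·1.429) / (5) = 2.206
  v = (-8 - (4)·2.206 - (2)·1.429) / (9) = -2.187
  w = (2 - (-4)·2.206 - (1)·-2.187) / (7) = 1.859
Iteration 3:
  u = (8 - (1)·-2.187 - (-1)·1.859) / (5) = 2.409
  v = (-8 - (4)·2.409 - (2)·1.859) / (9) = -2.373
  w = (2 - (-4)·2.409 - (1)·-2.373) / (7) = 2.001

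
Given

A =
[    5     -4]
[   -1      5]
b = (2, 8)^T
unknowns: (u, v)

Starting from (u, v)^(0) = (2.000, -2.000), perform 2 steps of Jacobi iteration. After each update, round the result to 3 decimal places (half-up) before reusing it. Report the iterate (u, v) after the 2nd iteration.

(2.000, 1.360)

Iteration 1:
  u = (2 - (-4)·-2.000) / (5) = -1.200
  v = (8 - (-1)·2.000) / (5) = 2.000
Iteration 2:
  u = (2 - (-4)·2.000) / (5) = 2.000
  v = (8 - (-1)·-1.200) / (5) = 1.360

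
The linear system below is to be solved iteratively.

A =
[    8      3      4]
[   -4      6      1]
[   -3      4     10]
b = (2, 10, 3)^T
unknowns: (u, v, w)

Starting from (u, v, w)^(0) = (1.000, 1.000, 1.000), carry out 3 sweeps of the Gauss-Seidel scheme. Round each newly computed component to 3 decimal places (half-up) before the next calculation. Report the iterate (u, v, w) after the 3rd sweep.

(-0.202, 1.597, -0.399)

Iteration 1:
  u = (2 - (3)·1.000 - (4)·1.000) / (8) = -0.625
  v = (10 - (-4)·-0.625 - (1)·1.000) / (6) = 1.083
  w = (3 - (-3)·-0.625 - (4)·1.083) / (10) = -0.321
Iteration 2:
  u = (2 - (3)·1.083 - (4)·-0.321) / (8) = 0.004
  v = (10 - (-4)·0.004 - (1)·-0.321) / (6) = 1.723
  w = (3 - (-3)·0.004 - (4)·1.723) / (10) = -0.388
Iteration 3:
  u = (2 - (3)·1.723 - (4)·-0.388) / (8) = -0.202
  v = (10 - (-4)·-0.202 - (1)·-0.388) / (6) = 1.597
  w = (3 - (-3)·-0.202 - (4)·1.597) / (10) = -0.399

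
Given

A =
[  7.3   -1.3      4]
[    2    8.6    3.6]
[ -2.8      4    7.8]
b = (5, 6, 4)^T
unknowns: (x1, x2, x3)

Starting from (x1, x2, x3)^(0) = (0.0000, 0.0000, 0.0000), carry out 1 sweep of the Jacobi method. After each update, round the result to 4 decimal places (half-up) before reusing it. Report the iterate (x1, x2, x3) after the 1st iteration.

(0.6849, 0.6977, 0.5128)

Iteration 1:
  x1 = (5 - (-1.3)·0.0000 - (4)·0.0000) / (7.3) = 0.6849
  x2 = (6 - (2)·0.0000 - (3.6)·0.0000) / (8.6) = 0.6977
  x3 = (4 - (-2.8)·0.0000 - (4)·0.0000) / (7.8) = 0.5128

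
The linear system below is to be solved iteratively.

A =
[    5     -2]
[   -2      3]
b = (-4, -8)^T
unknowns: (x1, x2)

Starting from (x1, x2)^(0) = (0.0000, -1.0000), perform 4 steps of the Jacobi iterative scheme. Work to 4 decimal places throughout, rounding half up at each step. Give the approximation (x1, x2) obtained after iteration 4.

Iteration 1:
  x1 = (-4 - (-2)·-1.0000) / (5) = -1.2000
  x2 = (-8 - (-2)·0.0000) / (3) = -2.6667
Iteration 2:
  x1 = (-4 - (-2)·-2.6667) / (5) = -1.8667
  x2 = (-8 - (-2)·-1.2000) / (3) = -3.4667
Iteration 3:
  x1 = (-4 - (-2)·-3.4667) / (5) = -2.1867
  x2 = (-8 - (-2)·-1.8667) / (3) = -3.9111
Iteration 4:
  x1 = (-4 - (-2)·-3.9111) / (5) = -2.3644
  x2 = (-8 - (-2)·-2.1867) / (3) = -4.1245

(-2.3644, -4.1245)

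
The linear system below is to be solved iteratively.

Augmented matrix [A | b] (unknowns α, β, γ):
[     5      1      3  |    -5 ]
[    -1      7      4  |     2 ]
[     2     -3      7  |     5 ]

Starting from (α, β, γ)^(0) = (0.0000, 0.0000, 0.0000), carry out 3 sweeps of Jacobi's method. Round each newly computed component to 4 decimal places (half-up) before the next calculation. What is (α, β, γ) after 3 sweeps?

Iteration 1:
  α = (-5 - (1)·0.0000 - (3)·0.0000) / (5) = -1.0000
  β = (2 - (-1)·0.0000 - (4)·0.0000) / (7) = 0.2857
  γ = (5 - (2)·0.0000 - (-3)·0.0000) / (7) = 0.7143
Iteration 2:
  α = (-5 - (1)·0.2857 - (3)·0.7143) / (5) = -1.4857
  β = (2 - (-1)·-1.0000 - (4)·0.7143) / (7) = -0.2653
  γ = (5 - (2)·-1.0000 - (-3)·0.2857) / (7) = 1.1224
Iteration 3:
  α = (-5 - (1)·-0.2653 - (3)·1.1224) / (5) = -1.6204
  β = (2 - (-1)·-1.4857 - (4)·1.1224) / (7) = -0.5679
  γ = (5 - (2)·-1.4857 - (-3)·-0.2653) / (7) = 1.0251

(-1.6204, -0.5679, 1.0251)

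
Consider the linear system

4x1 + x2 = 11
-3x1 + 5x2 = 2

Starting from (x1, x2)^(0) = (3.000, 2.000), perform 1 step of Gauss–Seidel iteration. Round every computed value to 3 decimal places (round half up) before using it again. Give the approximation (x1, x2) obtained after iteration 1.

Iteration 1:
  x1 = (11 - (1)·2.000) / (4) = 2.250
  x2 = (2 - (-3)·2.250) / (5) = 1.750

(2.250, 1.750)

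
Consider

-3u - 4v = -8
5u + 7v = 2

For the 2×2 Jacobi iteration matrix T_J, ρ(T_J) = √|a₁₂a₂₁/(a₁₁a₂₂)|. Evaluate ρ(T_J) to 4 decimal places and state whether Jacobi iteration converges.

a₁₂a₂₁/(a₁₁a₂₂) = (-4)·(5) / ((-3)·(7)) = 0.952381
ρ = √|0.952381| = √0.952381 = 0.9759
ρ < 1, so Jacobi converges

0.9759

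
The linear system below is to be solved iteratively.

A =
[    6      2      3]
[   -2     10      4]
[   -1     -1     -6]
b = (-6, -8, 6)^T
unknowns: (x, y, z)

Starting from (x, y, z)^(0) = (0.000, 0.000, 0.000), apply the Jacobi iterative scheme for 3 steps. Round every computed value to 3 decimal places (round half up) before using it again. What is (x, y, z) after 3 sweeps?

(-0.450, -0.567, -0.861)

Iteration 1:
  x = (-6 - (2)·0.000 - (3)·0.000) / (6) = -1.000
  y = (-8 - (-2)·0.000 - (4)·0.000) / (10) = -0.800
  z = (6 - (-1)·0.000 - (-1)·0.000) / (-6) = -1.000
Iteration 2:
  x = (-6 - (2)·-0.800 - (3)·-1.000) / (6) = -0.233
  y = (-8 - (-2)·-1.000 - (4)·-1.000) / (10) = -0.600
  z = (6 - (-1)·-1.000 - (-1)·-0.800) / (-6) = -0.700
Iteration 3:
  x = (-6 - (2)·-0.600 - (3)·-0.700) / (6) = -0.450
  y = (-8 - (-2)·-0.233 - (4)·-0.700) / (10) = -0.567
  z = (6 - (-1)·-0.233 - (-1)·-0.600) / (-6) = -0.861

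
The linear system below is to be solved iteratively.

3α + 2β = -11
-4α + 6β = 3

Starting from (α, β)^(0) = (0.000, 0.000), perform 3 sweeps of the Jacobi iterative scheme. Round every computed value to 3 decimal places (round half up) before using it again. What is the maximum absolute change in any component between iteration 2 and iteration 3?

1.630

Iteration 1:
  α = (-11 - (2)·0.000) / (3) = -3.667
  β = (3 - (-4)·0.000) / (6) = 0.500
Iteration 2:
  α = (-11 - (2)·0.500) / (3) = -4.000
  β = (3 - (-4)·-3.667) / (6) = -1.945
Iteration 3:
  α = (-11 - (2)·-1.945) / (3) = -2.370
  β = (3 - (-4)·-4.000) / (6) = -2.167
Change: (1.630, -0.222) → max |·| = 1.630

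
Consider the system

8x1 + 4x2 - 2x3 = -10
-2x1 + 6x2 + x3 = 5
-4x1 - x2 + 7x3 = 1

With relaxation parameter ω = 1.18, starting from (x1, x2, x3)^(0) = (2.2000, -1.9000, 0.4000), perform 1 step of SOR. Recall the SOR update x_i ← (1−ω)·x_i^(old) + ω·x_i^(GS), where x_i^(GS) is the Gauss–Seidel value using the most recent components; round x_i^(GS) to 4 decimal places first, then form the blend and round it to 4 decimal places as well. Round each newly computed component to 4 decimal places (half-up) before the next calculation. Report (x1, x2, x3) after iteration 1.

Iteration 1:
  x1: GS value = (-10 - (4)·-1.9000 - (-2)·0.4000) / (8) = -0.2000;  x1 ← (1−ω)·2.2000 + ω·-0.2000 = -0.6320
  x2: GS value = (5 - (-2)·-0.6320 - (1)·0.4000) / (6) = 0.5560;  x2 ← (1−ω)·-1.9000 + ω·0.5560 = 0.9981
  x3: GS value = (1 - (-4)·-0.6320 - (-1)·0.9981) / (7) = -0.0757;  x3 ← (1−ω)·0.4000 + ω·-0.0757 = -0.1613

(-0.6320, 0.9981, -0.1613)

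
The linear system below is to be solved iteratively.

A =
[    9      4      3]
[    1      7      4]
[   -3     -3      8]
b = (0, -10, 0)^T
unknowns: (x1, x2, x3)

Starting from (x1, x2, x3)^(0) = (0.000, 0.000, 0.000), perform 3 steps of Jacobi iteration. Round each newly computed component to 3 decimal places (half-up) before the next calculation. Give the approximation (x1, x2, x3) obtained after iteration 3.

Iteration 1:
  x1 = (0 - (4)·0.000 - (3)·0.000) / (9) = 0.000
  x2 = (-10 - (1)·0.000 - (4)·0.000) / (7) = -1.429
  x3 = (0 - (-3)·0.000 - (-3)·0.000) / (8) = 0.000
Iteration 2:
  x1 = (0 - (4)·-1.429 - (3)·0.000) / (9) = 0.635
  x2 = (-10 - (1)·0.000 - (4)·0.000) / (7) = -1.429
  x3 = (0 - (-3)·0.000 - (-3)·-1.429) / (8) = -0.536
Iteration 3:
  x1 = (0 - (4)·-1.429 - (3)·-0.536) / (9) = 0.814
  x2 = (-10 - (1)·0.635 - (4)·-0.536) / (7) = -1.213
  x3 = (0 - (-3)·0.635 - (-3)·-1.429) / (8) = -0.298

(0.814, -1.213, -0.298)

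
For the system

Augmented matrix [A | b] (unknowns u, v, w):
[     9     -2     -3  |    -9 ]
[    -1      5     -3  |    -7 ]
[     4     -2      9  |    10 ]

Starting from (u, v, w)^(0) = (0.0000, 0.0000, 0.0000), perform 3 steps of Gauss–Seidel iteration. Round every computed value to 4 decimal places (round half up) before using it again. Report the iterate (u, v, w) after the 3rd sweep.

(-0.7462, -0.7439, 1.2774)

Iteration 1:
  u = (-9 - (-2)·0.0000 - (-3)·0.0000) / (9) = -1.0000
  v = (-7 - (-1)·-1.0000 - (-3)·0.0000) / (5) = -1.6000
  w = (10 - (4)·-1.0000 - (-2)·-1.6000) / (9) = 1.2000
Iteration 2:
  u = (-9 - (-2)·-1.6000 - (-3)·1.2000) / (9) = -0.9556
  v = (-7 - (-1)·-0.9556 - (-3)·1.2000) / (5) = -0.8711
  w = (10 - (4)·-0.9556 - (-2)·-0.8711) / (9) = 1.3422
Iteration 3:
  u = (-9 - (-2)·-0.8711 - (-3)·1.3422) / (9) = -0.7462
  v = (-7 - (-1)·-0.7462 - (-3)·1.3422) / (5) = -0.7439
  w = (10 - (4)·-0.7462 - (-2)·-0.7439) / (9) = 1.2774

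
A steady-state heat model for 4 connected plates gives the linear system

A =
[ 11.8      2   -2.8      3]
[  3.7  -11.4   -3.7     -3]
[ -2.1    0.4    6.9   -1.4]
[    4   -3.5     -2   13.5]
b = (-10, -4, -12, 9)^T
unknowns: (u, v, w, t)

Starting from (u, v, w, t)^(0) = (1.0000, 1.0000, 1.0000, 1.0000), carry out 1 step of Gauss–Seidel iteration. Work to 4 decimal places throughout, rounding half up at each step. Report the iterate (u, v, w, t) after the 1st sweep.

Iteration 1:
  u = (-10 - (2)·1.0000 - (-2.8)·1.0000 - (3)·1.0000) / (11.8) = -1.0339
  v = (-4 - (3.7)·-1.0339 - (-3.7)·1.0000 - (-3)·1.0000) / (-11.4) = -0.5724
  w = (-12 - (-2.1)·-1.0339 - (0.4)·-0.5724 - (-1.4)·1.0000) / (6.9) = -1.8177
  t = (9 - (4)·-1.0339 - (-3.5)·-0.5724 - (-2)·-1.8177) / (13.5) = 0.5553

(-1.0339, -0.5724, -1.8177, 0.5553)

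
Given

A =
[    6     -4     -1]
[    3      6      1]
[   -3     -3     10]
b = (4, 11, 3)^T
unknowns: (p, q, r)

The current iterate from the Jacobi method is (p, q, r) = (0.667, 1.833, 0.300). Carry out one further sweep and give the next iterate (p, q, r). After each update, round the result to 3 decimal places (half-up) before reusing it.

One sweep:
  p = (4 - (-4)·1.833 - (-1)·0.300) / (6) = 1.939
  q = (11 - (3)·0.667 - (1)·0.300) / (6) = 1.450
  r = (3 - (-3)·0.667 - (-3)·1.833) / (10) = 1.050

(1.939, 1.450, 1.050)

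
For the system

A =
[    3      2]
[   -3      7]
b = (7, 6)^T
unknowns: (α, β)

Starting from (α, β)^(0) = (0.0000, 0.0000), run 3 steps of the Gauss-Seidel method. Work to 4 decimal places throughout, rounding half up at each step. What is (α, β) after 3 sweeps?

Iteration 1:
  α = (7 - (2)·0.0000) / (3) = 2.3333
  β = (6 - (-3)·2.3333) / (7) = 1.8571
Iteration 2:
  α = (7 - (2)·1.8571) / (3) = 1.0953
  β = (6 - (-3)·1.0953) / (7) = 1.3266
Iteration 3:
  α = (7 - (2)·1.3266) / (3) = 1.4489
  β = (6 - (-3)·1.4489) / (7) = 1.4781

(1.4489, 1.4781)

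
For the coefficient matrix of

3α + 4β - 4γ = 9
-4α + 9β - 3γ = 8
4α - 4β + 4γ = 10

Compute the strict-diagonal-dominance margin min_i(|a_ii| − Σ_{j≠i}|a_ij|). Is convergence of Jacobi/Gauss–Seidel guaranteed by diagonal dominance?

row 1: |3| − (4+4) = -5
row 2: |9| − (4+3) = 2
row 3: |4| − (4+4) = -4
minimum over rows = -5 → not strictly diagonally dominant

-5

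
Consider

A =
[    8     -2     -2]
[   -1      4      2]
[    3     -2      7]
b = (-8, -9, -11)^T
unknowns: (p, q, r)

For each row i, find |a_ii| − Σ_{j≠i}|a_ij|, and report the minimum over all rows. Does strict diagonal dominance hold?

1

row 1: |8| − (2+2) = 4
row 2: |4| − (1+2) = 1
row 3: |7| − (3+2) = 2
minimum over rows = 1 → strictly diagonally dominant (convergence guaranteed)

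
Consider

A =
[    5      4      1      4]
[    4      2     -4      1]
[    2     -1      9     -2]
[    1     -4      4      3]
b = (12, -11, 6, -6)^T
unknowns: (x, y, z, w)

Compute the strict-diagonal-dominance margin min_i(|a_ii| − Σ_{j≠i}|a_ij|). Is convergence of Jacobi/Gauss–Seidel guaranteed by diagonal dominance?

row 1: |5| − (4+1+4) = -4
row 2: |2| − (4+4+1) = -7
row 3: |9| − (2+1+2) = 4
row 4: |3| − (1+4+4) = -6
minimum over rows = -7 → not strictly diagonally dominant

-7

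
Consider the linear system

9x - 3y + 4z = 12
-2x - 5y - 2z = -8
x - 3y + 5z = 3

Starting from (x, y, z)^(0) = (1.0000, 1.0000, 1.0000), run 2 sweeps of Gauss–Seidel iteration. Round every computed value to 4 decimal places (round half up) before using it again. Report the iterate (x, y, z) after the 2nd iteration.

(1.2227, 0.7980, 0.8343)

Iteration 1:
  x = (12 - (-3)·1.0000 - (4)·1.0000) / (9) = 1.2222
  y = (-8 - (-2)·1.2222 - (-2)·1.0000) / (-5) = 0.7111
  z = (3 - (1)·1.2222 - (-3)·0.7111) / (5) = 0.7822
Iteration 2:
  x = (12 - (-3)·0.7111 - (4)·0.7822) / (9) = 1.2227
  y = (-8 - (-2)·1.2227 - (-2)·0.7822) / (-5) = 0.7980
  z = (3 - (1)·1.2227 - (-3)·0.7980) / (5) = 0.8343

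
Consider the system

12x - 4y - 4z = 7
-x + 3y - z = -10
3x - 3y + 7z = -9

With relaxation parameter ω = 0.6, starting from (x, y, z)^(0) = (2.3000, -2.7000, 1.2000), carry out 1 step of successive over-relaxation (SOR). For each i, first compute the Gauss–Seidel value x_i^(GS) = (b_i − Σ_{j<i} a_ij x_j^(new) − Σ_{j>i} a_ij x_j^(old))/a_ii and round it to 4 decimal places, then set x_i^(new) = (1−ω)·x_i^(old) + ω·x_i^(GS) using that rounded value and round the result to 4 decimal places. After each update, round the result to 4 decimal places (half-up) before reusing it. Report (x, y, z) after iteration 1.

(0.9700, -2.6460, -1.2212)

Iteration 1:
  x: GS value = (7 - (-4)·-2.7000 - (-4)·1.2000) / (12) = 0.0833;  x ← (1−ω)·2.3000 + ω·0.0833 = 0.9700
  y: GS value = (-10 - (-1)·0.9700 - (-1)·1.2000) / (3) = -2.6100;  y ← (1−ω)·-2.7000 + ω·-2.6100 = -2.6460
  z: GS value = (-9 - (3)·0.9700 - (-3)·-2.6460) / (7) = -2.8354;  z ← (1−ω)·1.2000 + ω·-2.8354 = -1.2212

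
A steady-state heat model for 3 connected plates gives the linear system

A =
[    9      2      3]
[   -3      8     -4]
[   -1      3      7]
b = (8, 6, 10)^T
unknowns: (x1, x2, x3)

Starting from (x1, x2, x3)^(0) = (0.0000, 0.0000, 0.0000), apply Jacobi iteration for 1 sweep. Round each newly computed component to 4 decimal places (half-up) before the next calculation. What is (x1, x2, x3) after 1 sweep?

(0.8889, 0.7500, 1.4286)

Iteration 1:
  x1 = (8 - (2)·0.0000 - (3)·0.0000) / (9) = 0.8889
  x2 = (6 - (-3)·0.0000 - (-4)·0.0000) / (8) = 0.7500
  x3 = (10 - (-1)·0.0000 - (3)·0.0000) / (7) = 1.4286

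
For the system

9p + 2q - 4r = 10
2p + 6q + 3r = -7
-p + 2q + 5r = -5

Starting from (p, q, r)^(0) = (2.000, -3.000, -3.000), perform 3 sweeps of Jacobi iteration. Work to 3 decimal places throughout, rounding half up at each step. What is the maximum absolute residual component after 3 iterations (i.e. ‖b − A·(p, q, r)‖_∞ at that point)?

2.152

Iteration 1:
  p = (10 - (2)·-3.000 - (-4)·-3.000) / (9) = 0.444
  q = (-7 - (2)·2.000 - (3)·-3.000) / (6) = -0.333
  r = (-5 - (-1)·2.000 - (2)·-3.000) / (5) = 0.600
Iteration 2:
  p = (10 - (2)·-0.333 - (-4)·0.600) / (9) = 1.452
  q = (-7 - (2)·0.444 - (3)·0.600) / (6) = -1.615
  r = (-5 - (-1)·0.444 - (2)·-0.333) / (5) = -0.778
Iteration 3:
  p = (10 - (2)·-1.615 - (-4)·-0.778) / (9) = 1.124
  q = (-7 - (2)·1.452 - (3)·-0.778) / (6) = -1.262
  r = (-5 - (-1)·1.452 - (2)·-1.615) / (5) = -0.064
Residual b − A·x = (2.152, -1.484, -1.032); ∞-norm = 2.152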